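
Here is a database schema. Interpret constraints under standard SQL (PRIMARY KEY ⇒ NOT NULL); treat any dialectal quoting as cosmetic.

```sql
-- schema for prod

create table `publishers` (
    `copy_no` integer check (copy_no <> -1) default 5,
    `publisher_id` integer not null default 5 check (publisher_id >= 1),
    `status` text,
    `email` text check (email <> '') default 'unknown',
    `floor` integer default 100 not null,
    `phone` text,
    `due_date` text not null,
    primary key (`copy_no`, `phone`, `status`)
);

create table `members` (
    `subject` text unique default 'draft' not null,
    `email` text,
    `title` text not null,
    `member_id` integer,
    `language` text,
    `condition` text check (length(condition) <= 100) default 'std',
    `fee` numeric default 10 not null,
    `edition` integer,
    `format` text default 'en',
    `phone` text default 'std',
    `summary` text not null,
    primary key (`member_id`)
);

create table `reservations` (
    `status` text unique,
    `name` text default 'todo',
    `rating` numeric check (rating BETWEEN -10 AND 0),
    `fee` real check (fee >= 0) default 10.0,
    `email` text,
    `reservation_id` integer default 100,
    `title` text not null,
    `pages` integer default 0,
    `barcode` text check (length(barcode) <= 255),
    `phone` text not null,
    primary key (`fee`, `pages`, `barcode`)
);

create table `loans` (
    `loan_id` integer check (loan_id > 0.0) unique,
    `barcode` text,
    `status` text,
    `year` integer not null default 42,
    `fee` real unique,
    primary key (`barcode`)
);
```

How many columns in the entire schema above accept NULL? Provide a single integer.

15

publishers: 1 nullable (email — PK (copy_no, phone, status) and explicit NOT NULL columns excluded).
members: 6 nullable (email, language, condition, edition, format, phone — PK (member_id) and explicit NOT NULL columns excluded).
reservations: 5 nullable (status, name, rating, email, reservation_id — PK (fee, pages, barcode) and explicit NOT NULL columns excluded).
loans: 3 nullable (loan_id, status, fee — PK (barcode) and explicit NOT NULL columns excluded).
Total: 1 + 6 + 5 + 3 = 15.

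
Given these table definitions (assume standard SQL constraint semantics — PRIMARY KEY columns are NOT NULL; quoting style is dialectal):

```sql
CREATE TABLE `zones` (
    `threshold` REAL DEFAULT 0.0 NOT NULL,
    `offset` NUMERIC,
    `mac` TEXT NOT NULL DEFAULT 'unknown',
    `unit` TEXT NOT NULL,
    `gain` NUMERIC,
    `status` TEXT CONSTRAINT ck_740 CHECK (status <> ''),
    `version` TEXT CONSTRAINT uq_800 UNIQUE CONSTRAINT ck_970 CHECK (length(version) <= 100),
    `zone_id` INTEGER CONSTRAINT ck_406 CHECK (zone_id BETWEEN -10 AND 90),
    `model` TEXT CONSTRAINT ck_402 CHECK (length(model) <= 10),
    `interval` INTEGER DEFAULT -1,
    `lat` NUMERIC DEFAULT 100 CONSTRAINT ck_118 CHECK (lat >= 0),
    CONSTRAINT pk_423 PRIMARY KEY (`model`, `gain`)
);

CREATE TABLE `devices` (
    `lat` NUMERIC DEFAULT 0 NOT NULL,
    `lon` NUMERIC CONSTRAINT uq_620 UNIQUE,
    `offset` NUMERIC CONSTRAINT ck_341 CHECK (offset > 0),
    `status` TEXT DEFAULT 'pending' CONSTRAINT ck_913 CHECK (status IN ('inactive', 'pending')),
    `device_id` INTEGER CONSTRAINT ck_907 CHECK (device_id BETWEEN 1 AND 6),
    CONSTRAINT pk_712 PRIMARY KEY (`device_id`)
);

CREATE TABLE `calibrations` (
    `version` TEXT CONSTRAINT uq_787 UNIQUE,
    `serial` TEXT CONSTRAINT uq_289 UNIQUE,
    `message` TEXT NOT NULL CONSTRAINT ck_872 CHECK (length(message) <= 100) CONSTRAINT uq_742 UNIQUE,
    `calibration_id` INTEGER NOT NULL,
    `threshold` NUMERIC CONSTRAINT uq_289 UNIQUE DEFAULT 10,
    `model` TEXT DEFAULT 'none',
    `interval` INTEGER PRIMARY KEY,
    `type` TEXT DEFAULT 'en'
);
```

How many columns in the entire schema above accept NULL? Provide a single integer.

zones: 6 nullable (offset, status, version, zone_id, interval, lat — PK (model, gain) and explicit NOT NULL columns excluded).
devices: 3 nullable (lon, offset, status — PK (device_id) and explicit NOT NULL columns excluded).
calibrations: 5 nullable (version, serial, threshold, model, type — PK (interval) and explicit NOT NULL columns excluded).
Total: 6 + 3 + 5 = 14.

14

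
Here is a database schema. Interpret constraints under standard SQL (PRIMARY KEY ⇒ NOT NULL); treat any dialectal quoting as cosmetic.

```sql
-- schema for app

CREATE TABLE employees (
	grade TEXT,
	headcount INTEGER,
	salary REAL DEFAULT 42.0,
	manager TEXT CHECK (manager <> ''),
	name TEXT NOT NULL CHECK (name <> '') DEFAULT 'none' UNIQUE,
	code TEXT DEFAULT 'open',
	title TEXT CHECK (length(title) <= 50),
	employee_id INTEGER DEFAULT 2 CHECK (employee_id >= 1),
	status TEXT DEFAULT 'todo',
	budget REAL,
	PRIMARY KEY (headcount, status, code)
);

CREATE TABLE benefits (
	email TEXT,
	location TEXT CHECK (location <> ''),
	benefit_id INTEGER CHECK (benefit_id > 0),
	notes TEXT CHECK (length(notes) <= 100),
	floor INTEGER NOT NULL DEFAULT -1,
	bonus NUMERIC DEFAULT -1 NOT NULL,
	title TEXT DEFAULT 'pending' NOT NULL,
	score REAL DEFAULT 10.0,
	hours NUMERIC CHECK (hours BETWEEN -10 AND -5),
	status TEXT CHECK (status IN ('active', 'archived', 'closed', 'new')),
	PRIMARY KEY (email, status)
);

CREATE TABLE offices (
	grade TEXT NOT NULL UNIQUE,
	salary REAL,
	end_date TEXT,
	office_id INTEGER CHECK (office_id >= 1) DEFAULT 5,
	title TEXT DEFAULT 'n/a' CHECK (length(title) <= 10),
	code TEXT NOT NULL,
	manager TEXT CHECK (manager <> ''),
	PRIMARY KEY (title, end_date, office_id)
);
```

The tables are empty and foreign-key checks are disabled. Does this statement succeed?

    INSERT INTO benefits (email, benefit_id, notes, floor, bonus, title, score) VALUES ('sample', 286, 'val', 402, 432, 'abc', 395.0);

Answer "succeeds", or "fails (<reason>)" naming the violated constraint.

status is omitted from the column list and has no DEFAULT, so it would receive NULL.
But status is part of the PRIMARY KEY (implied NOT NULL).

fails (NOT NULL on status)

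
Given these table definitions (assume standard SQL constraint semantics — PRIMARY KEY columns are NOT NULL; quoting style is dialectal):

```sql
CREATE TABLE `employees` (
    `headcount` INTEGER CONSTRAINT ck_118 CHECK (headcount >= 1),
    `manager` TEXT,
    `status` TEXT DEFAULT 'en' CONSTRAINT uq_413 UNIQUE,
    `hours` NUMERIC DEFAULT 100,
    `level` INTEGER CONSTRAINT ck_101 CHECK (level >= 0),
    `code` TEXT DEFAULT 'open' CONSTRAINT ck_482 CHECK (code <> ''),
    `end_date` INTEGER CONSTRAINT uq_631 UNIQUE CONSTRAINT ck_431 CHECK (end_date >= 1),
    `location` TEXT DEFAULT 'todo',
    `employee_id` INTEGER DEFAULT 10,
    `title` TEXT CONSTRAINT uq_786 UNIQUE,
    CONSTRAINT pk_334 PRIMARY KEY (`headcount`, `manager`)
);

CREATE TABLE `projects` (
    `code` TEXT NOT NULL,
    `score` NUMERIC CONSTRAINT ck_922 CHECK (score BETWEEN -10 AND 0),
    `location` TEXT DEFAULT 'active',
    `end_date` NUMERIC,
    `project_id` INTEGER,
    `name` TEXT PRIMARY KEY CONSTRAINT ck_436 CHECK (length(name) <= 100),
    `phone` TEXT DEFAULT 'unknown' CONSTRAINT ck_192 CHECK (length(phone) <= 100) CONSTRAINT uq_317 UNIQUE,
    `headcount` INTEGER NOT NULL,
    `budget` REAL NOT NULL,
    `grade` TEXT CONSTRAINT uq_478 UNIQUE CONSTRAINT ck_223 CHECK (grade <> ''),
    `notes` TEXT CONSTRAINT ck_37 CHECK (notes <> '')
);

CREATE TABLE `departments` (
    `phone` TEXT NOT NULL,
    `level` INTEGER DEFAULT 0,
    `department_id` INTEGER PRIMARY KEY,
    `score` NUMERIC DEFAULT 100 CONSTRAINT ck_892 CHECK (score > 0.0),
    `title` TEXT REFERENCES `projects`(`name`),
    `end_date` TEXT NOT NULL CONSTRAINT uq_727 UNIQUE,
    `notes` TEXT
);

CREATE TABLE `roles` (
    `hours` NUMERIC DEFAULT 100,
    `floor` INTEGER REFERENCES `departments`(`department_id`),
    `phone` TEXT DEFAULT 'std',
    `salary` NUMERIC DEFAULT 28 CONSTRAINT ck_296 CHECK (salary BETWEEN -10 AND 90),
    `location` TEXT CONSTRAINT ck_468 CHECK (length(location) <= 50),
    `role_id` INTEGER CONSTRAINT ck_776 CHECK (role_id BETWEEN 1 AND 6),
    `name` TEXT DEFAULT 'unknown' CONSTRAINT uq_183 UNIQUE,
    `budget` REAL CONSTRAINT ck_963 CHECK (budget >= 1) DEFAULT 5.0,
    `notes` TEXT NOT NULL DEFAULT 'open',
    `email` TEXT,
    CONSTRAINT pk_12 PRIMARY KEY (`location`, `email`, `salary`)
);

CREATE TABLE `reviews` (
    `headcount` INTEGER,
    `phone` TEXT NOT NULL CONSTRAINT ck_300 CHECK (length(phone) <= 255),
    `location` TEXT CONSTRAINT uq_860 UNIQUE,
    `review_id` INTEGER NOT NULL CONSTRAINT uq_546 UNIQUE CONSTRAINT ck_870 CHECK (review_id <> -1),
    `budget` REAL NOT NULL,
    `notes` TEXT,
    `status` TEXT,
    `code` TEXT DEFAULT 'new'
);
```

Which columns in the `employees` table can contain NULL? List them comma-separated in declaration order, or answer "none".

status, hours, level, code, end_date, location, employee_id, title

- headcount: part of the PRIMARY KEY, which implies NOT NULL → not nullable.
- manager: part of the PRIMARY KEY, which implies NOT NULL → not nullable.
- status: UNIQUE does not imply NOT NULL → nullable.
- hours: DEFAULT only fills an omitted column; an explicit NULL is still allowed → nullable.
- level: CHECK does not forbid NULL (a CHECK constraint passes when its expression is NULL) → nullable.
- code: CHECK does not forbid NULL (a CHECK constraint passes when its expression is NULL) → nullable.
- end_date: CHECK does not forbid NULL (a CHECK constraint passes when its expression is NULL) → nullable.
- location: DEFAULT only fills an omitted column; an explicit NULL is still allowed → nullable.
- employee_id: DEFAULT only fills an omitted column; an explicit NULL is still allowed → nullable.
- title: UNIQUE does not imply NOT NULL → nullable.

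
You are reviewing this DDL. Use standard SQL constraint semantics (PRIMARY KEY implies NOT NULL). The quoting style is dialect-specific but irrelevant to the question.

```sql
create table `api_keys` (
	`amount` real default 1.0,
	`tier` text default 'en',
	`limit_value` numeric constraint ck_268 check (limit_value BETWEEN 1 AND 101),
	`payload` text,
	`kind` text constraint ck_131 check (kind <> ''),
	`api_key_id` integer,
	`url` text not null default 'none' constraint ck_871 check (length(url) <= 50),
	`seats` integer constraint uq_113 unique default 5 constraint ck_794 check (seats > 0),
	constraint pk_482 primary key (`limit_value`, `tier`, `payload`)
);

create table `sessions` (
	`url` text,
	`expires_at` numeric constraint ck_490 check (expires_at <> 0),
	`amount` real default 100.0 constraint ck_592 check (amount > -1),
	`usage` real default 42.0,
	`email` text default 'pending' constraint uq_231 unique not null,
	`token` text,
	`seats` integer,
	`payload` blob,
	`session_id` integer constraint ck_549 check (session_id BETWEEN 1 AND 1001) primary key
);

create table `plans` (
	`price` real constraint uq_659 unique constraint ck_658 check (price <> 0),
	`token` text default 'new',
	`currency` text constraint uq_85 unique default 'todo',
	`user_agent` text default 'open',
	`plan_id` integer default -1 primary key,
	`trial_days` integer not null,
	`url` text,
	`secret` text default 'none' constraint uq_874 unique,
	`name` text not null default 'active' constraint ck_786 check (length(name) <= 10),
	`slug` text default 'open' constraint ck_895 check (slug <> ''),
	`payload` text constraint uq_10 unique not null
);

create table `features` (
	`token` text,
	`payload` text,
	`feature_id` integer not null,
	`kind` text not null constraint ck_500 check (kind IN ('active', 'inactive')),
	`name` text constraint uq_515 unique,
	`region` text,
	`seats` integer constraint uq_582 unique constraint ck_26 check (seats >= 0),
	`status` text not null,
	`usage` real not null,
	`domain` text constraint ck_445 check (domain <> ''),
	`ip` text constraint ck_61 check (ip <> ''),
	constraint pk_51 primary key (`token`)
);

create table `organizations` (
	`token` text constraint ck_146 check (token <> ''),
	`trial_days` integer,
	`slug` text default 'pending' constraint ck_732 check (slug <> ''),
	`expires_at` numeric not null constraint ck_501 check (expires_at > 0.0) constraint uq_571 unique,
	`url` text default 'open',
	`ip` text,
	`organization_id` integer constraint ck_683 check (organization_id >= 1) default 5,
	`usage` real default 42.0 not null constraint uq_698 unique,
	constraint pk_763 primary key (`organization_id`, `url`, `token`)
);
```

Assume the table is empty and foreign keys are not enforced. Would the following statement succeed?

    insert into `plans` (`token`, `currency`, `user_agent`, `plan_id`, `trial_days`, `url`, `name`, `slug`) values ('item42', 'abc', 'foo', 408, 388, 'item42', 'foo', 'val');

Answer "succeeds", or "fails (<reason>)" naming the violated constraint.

payload is omitted from the column list and has no DEFAULT, so it would receive NULL.
But payload is declared NOT NULL.

fails (NOT NULL on payload)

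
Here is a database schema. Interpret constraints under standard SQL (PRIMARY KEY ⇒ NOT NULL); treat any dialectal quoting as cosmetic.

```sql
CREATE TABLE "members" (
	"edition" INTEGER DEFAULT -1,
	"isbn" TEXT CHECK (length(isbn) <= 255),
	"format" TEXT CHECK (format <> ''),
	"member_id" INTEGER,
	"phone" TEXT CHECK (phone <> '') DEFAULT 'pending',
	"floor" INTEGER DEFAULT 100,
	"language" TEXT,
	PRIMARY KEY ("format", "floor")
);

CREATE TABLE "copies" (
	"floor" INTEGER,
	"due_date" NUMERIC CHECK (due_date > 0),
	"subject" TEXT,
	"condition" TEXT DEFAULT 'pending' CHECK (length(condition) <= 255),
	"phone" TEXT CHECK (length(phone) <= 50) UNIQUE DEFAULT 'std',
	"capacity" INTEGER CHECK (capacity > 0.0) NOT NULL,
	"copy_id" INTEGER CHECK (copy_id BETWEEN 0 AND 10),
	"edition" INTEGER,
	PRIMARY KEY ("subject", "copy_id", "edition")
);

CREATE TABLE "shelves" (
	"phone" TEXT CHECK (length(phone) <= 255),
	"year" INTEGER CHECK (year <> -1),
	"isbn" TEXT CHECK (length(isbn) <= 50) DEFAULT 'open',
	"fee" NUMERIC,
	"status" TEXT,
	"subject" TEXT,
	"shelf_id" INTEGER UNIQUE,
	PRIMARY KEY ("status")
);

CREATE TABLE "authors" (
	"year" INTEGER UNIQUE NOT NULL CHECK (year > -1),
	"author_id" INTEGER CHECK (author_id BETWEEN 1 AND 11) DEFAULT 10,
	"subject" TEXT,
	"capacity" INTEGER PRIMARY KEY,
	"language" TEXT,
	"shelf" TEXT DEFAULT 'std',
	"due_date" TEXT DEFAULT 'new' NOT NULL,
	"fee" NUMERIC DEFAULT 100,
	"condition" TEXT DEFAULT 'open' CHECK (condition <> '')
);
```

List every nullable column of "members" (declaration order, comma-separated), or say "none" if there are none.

- edition: DEFAULT only fills an omitted column; an explicit NULL is still allowed → nullable.
- isbn: CHECK does not forbid NULL (a CHECK constraint passes when its expression is NULL) → nullable.
- format: part of the PRIMARY KEY, which implies NOT NULL → not nullable.
- member_id: no NOT NULL constraint applies → nullable.
- phone: CHECK does not forbid NULL (a CHECK constraint passes when its expression is NULL) → nullable.
- floor: part of the PRIMARY KEY, which implies NOT NULL → not nullable.
- language: no NOT NULL constraint applies → nullable.

edition, isbn, member_id, phone, language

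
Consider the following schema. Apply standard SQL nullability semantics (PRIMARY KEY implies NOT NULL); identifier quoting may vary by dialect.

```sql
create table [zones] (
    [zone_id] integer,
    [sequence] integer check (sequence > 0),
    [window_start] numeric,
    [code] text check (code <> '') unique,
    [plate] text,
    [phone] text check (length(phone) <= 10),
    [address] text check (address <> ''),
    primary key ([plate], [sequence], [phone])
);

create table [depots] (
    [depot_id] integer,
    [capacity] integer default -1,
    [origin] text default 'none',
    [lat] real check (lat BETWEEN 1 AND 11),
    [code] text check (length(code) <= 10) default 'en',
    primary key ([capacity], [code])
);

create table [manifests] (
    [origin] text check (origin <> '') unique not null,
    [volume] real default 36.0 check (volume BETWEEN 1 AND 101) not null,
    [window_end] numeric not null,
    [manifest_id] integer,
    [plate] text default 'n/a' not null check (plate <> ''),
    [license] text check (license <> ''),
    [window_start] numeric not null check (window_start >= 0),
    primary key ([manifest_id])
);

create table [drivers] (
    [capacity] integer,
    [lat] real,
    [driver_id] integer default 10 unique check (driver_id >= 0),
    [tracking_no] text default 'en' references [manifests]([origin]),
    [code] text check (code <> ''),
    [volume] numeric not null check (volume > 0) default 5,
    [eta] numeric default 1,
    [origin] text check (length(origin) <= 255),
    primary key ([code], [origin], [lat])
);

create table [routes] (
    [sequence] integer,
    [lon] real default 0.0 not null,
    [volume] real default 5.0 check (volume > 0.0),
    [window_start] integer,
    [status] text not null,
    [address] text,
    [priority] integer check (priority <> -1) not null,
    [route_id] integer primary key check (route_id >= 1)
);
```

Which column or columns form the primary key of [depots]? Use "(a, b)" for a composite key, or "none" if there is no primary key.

(capacity, code)

A table-level PRIMARY KEY clause names 2 columns: capacity, code.
This is a composite key — the combination is unique, not each column individually.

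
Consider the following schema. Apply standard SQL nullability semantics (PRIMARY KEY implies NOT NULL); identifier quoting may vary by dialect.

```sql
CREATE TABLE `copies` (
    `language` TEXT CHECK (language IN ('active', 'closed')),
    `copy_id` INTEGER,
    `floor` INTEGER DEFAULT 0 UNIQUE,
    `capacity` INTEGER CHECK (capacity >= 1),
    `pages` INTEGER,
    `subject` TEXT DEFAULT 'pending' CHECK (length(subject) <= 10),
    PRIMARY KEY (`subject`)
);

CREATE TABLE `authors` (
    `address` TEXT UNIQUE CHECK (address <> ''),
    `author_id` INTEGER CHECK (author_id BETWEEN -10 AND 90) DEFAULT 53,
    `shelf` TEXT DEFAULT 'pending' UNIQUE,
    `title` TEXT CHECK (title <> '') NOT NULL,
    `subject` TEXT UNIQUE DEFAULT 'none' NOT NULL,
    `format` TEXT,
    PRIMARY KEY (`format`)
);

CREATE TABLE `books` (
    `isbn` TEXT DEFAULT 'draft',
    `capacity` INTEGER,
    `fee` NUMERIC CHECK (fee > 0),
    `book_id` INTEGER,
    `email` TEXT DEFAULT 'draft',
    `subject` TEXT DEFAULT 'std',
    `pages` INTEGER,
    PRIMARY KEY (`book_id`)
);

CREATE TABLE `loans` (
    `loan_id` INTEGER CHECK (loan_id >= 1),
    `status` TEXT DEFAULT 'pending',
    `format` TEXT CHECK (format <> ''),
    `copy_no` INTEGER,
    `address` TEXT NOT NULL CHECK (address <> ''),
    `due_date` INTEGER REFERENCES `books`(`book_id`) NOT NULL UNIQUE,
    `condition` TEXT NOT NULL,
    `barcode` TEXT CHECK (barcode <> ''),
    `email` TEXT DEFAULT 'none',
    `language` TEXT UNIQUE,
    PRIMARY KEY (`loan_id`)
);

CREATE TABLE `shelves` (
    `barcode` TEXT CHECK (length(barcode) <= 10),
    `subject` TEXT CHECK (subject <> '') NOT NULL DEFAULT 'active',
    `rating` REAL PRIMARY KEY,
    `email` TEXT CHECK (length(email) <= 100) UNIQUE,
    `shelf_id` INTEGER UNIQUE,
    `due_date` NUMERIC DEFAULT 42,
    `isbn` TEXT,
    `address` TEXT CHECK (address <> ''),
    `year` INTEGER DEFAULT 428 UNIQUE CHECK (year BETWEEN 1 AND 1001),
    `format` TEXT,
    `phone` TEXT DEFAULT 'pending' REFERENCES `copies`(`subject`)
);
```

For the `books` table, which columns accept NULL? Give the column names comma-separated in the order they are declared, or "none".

- isbn: DEFAULT only fills an omitted column; an explicit NULL is still allowed → nullable.
- capacity: no NOT NULL constraint applies → nullable.
- fee: CHECK does not forbid NULL (a CHECK constraint passes when its expression is NULL) → nullable.
- book_id: part of the PRIMARY KEY, which implies NOT NULL → not nullable.
- email: DEFAULT only fills an omitted column; an explicit NULL is still allowed → nullable.
- subject: DEFAULT only fills an omitted column; an explicit NULL is still allowed → nullable.
- pages: no NOT NULL constraint applies → nullable.

isbn, capacity, fee, email, subject, pages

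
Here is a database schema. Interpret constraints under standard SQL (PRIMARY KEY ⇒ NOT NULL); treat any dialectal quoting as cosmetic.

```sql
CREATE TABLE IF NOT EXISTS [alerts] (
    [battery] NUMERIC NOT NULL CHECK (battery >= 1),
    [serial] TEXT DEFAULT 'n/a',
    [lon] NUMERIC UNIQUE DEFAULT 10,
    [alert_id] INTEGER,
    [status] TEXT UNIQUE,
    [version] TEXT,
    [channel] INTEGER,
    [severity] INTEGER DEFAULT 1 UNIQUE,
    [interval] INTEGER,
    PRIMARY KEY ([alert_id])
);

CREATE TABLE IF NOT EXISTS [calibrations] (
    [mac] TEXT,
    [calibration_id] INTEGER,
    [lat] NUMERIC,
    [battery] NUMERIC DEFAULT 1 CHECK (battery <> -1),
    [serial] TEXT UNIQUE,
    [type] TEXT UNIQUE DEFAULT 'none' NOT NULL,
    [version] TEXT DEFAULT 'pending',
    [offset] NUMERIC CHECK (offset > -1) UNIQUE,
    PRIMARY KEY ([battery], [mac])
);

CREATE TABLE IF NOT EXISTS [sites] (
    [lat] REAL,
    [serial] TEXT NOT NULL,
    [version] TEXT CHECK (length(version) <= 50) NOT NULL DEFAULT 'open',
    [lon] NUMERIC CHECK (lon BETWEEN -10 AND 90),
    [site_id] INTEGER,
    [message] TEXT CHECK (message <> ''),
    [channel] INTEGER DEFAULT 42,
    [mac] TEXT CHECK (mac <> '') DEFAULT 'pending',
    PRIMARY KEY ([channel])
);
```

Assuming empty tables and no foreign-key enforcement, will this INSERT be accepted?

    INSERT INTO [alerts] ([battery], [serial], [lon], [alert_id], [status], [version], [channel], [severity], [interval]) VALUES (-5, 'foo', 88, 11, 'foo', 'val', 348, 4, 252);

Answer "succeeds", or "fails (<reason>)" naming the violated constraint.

fails (CHECK on battery)

The value -5 for battery violates CHECK (battery >= 1).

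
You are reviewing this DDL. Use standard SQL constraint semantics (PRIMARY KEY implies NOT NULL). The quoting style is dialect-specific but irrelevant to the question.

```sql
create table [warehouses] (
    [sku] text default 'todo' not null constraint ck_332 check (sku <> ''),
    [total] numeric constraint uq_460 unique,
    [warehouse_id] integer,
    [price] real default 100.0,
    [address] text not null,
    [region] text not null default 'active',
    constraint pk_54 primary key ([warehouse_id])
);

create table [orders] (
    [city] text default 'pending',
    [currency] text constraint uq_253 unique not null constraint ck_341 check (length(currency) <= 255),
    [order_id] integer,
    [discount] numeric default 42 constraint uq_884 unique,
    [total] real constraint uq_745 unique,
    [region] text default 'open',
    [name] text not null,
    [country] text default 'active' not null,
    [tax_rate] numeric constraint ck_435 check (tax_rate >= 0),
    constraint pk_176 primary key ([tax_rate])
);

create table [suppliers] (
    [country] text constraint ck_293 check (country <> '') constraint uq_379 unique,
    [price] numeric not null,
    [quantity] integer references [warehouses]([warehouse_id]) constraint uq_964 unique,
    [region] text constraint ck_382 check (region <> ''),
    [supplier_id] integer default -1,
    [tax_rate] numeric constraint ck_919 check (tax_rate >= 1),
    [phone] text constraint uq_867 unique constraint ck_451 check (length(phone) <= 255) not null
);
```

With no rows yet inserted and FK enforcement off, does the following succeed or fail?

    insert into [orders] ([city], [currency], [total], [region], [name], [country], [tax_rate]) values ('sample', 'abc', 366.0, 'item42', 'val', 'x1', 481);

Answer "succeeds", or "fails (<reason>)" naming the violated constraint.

NOT NULL columns: country is supplied; currency is supplied; name is supplied; tax_rate is supplied.
CHECK constraints: 'abc' satisfies (length(currency) <= 255); 481 satisfies (tax_rate >= 0).
No constraint is violated.

succeeds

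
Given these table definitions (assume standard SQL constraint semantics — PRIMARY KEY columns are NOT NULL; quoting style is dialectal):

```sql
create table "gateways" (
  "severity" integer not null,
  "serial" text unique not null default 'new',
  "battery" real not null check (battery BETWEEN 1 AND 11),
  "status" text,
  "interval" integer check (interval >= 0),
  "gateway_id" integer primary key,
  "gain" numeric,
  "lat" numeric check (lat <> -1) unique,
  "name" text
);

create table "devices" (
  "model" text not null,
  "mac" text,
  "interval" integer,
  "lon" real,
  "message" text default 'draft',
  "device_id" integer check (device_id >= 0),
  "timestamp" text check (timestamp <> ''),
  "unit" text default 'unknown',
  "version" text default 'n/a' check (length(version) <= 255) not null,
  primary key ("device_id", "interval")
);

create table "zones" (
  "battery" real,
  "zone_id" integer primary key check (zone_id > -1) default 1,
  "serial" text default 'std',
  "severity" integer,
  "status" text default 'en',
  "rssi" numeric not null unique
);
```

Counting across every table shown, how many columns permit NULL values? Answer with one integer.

gateways: 5 nullable (status, interval, gain, lat, name — PK (gateway_id) and explicit NOT NULL columns excluded).
devices: 5 nullable (mac, lon, message, timestamp, unit — PK (device_id, interval) and explicit NOT NULL columns excluded).
zones: 4 nullable (battery, serial, severity, status — PK (zone_id) and explicit NOT NULL columns excluded).
Total: 5 + 5 + 4 = 14.

14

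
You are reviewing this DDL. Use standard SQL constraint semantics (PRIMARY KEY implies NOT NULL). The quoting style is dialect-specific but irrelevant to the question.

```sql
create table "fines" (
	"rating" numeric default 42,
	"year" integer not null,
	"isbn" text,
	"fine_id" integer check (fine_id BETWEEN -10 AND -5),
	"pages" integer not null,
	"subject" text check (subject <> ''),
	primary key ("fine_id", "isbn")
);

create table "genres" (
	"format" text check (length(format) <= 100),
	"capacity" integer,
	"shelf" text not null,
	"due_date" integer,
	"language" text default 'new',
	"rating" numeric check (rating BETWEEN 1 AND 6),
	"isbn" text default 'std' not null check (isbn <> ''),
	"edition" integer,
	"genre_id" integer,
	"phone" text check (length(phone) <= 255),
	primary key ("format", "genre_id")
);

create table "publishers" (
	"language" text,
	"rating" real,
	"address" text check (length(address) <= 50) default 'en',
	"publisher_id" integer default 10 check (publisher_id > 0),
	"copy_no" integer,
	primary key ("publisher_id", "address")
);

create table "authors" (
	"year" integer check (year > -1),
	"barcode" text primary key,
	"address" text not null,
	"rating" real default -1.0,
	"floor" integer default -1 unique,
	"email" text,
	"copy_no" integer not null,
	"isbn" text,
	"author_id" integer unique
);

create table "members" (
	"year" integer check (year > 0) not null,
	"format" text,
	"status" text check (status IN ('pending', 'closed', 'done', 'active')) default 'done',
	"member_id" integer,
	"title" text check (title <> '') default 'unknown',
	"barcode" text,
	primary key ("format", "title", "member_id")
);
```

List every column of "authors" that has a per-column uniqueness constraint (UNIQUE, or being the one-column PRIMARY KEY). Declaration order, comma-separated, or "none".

- year: no UNIQUE or single-column PK constraint.
- barcode: single-column PRIMARY KEY → unique.
- address: no UNIQUE or single-column PK constraint.
- rating: no UNIQUE or single-column PK constraint.
- floor: declared UNIQUE → unique.
- email: no UNIQUE or single-column PK constraint.
- copy_no: no UNIQUE or single-column PK constraint.
- isbn: no UNIQUE or single-column PK constraint.
- author_id: declared UNIQUE → unique.

barcode, floor, author_id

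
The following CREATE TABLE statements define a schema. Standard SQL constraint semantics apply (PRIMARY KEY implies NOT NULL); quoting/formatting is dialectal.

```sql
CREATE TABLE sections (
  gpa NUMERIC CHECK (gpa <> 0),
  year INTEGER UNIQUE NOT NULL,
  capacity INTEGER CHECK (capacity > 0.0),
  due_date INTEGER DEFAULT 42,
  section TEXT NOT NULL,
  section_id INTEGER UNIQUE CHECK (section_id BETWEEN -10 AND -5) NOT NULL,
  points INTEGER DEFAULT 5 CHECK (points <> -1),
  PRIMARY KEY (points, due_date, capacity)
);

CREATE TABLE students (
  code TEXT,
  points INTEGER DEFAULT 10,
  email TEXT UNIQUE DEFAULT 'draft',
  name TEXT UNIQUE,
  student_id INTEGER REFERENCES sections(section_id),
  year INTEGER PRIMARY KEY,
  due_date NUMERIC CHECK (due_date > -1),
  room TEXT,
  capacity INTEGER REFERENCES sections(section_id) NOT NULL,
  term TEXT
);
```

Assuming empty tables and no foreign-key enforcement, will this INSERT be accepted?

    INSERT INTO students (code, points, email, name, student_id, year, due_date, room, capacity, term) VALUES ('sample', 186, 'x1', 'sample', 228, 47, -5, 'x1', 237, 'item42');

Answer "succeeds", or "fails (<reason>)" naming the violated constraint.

The value -5 for due_date violates CHECK (due_date > -1).

fails (CHECK on due_date)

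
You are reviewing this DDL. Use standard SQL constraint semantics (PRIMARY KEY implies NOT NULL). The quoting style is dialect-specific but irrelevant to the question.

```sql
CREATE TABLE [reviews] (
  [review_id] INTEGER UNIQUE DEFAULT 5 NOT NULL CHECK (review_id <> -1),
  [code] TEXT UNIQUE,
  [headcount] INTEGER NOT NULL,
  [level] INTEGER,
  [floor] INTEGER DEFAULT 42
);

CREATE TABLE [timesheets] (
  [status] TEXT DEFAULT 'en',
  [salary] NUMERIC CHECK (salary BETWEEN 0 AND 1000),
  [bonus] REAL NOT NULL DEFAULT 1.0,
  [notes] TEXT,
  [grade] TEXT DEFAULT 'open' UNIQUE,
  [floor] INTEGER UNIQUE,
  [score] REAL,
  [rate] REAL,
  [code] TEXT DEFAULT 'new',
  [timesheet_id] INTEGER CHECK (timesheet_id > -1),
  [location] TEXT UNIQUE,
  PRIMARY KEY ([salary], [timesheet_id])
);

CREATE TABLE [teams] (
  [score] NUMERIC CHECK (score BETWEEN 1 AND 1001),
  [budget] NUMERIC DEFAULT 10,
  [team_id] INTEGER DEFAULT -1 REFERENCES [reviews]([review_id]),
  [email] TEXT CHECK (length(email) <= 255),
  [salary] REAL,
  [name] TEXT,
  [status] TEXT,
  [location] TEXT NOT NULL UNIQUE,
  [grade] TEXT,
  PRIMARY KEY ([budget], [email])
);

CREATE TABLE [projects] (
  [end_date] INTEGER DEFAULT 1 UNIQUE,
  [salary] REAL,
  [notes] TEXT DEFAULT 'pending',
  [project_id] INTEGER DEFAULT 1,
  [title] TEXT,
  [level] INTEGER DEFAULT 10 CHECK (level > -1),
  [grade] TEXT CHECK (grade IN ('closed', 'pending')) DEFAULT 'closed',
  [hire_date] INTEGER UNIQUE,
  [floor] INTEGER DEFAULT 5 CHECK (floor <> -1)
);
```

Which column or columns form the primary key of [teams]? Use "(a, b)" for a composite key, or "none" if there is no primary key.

A table-level PRIMARY KEY clause names 2 columns: budget, email.
This is a composite key — the combination is unique, not each column individually.

(budget, email)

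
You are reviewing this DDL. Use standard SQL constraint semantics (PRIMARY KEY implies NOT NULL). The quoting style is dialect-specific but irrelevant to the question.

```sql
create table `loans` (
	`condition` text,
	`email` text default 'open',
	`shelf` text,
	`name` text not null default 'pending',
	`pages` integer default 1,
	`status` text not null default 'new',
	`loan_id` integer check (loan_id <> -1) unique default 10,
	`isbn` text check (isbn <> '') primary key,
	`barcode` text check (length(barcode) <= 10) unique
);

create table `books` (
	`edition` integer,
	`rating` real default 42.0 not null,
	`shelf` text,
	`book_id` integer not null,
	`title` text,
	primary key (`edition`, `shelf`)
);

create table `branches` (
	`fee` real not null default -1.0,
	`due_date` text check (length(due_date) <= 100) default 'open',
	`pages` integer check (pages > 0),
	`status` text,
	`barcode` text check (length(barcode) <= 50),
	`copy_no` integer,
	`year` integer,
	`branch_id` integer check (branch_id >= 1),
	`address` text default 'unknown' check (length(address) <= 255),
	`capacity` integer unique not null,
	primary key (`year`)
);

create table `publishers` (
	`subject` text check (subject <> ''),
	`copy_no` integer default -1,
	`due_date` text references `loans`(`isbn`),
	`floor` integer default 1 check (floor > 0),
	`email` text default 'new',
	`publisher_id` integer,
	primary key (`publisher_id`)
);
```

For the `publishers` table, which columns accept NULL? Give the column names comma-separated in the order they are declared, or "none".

subject, copy_no, due_date, floor, email

- subject: CHECK does not forbid NULL (a CHECK constraint passes when its expression is NULL) → nullable.
- copy_no: DEFAULT only fills an omitted column; an explicit NULL is still allowed → nullable.
- due_date: a foreign key column may be NULL unless separately constrained → nullable.
- floor: CHECK does not forbid NULL (a CHECK constraint passes when its expression is NULL) → nullable.
- email: DEFAULT only fills an omitted column; an explicit NULL is still allowed → nullable.
- publisher_id: part of the PRIMARY KEY, which implies NOT NULL → not nullable.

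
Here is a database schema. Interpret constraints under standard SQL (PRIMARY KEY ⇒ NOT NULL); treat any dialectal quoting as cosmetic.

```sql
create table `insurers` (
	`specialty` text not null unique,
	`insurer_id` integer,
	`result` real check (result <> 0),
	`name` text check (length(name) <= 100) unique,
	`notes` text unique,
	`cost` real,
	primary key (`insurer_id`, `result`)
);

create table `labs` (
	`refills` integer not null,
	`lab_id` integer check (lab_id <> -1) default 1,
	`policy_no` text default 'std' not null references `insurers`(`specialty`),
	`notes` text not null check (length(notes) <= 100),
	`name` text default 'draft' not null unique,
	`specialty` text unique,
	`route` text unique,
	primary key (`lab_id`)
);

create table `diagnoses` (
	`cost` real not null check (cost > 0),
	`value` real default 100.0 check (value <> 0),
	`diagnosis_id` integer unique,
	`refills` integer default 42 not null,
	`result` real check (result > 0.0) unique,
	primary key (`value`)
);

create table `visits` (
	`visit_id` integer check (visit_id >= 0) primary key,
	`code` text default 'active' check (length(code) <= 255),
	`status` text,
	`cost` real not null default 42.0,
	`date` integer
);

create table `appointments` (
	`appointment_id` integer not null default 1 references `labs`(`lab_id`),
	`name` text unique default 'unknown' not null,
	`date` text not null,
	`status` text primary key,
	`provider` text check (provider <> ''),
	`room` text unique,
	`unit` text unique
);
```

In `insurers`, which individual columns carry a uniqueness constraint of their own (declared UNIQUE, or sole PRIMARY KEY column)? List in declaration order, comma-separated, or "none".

- specialty: declared UNIQUE → unique.
- insurer_id: part of a composite PRIMARY KEY — only the tuple is unique, not this column on its own.
- result: part of a composite PRIMARY KEY — only the tuple is unique, not this column on its own.
- name: declared UNIQUE → unique.
- notes: declared UNIQUE → unique.
- cost: no UNIQUE or single-column PK constraint.

specialty, name, notes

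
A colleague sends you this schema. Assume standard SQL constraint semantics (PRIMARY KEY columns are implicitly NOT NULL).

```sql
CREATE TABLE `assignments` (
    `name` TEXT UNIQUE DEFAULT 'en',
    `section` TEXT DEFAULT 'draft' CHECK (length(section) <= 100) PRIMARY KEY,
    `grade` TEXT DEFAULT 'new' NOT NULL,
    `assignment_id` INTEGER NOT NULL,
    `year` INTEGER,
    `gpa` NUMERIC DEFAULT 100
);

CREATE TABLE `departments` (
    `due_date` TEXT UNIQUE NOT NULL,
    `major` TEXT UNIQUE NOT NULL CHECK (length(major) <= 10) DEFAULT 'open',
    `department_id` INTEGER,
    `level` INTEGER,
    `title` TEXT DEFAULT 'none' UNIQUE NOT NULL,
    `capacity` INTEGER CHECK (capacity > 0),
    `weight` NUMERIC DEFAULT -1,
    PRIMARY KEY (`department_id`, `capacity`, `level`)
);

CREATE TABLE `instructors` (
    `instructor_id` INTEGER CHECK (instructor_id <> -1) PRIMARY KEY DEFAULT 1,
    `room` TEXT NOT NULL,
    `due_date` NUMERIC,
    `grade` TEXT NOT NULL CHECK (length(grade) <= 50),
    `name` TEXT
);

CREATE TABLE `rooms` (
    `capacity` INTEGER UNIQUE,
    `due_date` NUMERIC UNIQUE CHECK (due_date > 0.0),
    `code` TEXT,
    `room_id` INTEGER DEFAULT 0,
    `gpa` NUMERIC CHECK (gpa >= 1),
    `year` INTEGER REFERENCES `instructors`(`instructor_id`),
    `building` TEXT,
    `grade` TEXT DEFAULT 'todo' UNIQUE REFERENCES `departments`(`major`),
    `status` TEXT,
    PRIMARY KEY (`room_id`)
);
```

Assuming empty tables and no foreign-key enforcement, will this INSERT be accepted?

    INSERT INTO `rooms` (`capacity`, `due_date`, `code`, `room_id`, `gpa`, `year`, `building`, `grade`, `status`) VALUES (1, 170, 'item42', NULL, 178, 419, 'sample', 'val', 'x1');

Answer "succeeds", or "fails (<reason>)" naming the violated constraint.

room_id is explicitly set to NULL, but room_id is part of the PRIMARY KEY (implied NOT NULL).

fails (NOT NULL on room_id)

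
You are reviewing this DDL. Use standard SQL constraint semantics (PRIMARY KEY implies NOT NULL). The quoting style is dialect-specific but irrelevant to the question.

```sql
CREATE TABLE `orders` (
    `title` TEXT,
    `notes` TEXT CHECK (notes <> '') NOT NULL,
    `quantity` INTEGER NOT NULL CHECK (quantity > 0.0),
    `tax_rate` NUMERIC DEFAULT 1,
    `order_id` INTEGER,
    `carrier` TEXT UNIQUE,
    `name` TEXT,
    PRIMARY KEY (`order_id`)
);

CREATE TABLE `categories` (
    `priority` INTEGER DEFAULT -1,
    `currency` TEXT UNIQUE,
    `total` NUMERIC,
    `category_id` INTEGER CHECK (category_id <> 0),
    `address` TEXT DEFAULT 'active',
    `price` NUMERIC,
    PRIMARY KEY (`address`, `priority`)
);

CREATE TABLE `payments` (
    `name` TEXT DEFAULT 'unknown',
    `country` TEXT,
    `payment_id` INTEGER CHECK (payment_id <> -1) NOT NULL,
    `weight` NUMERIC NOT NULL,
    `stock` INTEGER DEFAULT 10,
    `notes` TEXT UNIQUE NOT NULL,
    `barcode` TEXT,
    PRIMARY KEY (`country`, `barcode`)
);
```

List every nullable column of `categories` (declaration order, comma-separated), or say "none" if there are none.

- priority: part of the PRIMARY KEY, which implies NOT NULL → not nullable.
- currency: UNIQUE does not imply NOT NULL → nullable.
- total: no NOT NULL constraint applies → nullable.
- category_id: CHECK does not forbid NULL (a CHECK constraint passes when its expression is NULL) → nullable.
- address: part of the PRIMARY KEY, which implies NOT NULL → not nullable.
- price: no NOT NULL constraint applies → nullable.

currency, total, category_id, price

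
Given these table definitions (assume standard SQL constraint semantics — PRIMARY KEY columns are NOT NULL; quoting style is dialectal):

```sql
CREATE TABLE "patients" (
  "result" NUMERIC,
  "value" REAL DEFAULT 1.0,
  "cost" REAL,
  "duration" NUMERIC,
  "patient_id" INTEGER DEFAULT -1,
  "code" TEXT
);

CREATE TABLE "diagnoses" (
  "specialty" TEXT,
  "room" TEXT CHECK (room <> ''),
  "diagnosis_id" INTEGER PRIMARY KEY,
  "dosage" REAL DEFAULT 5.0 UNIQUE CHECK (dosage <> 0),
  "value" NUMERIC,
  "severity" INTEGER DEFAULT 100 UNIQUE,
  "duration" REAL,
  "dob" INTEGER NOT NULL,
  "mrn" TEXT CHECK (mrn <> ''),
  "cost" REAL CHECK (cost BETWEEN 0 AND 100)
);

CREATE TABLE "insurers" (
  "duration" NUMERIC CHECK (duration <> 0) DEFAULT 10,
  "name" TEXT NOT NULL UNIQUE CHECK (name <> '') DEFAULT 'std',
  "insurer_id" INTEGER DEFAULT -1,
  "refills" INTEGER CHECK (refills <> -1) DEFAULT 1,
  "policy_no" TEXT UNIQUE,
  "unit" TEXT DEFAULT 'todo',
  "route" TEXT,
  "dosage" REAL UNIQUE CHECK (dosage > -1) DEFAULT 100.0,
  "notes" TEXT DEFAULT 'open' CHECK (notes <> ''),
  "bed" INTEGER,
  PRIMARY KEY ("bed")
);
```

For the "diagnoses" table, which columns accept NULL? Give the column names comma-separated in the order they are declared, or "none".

- specialty: no NOT NULL constraint applies → nullable.
- room: CHECK does not forbid NULL (a CHECK constraint passes when its expression is NULL) → nullable.
- diagnosis_id: part of the PRIMARY KEY, which implies NOT NULL → not nullable.
- dosage: CHECK does not forbid NULL (a CHECK constraint passes when its expression is NULL) → nullable.
- value: no NOT NULL constraint applies → nullable.
- severity: UNIQUE does not imply NOT NULL → nullable.
- duration: no NOT NULL constraint applies → nullable.
- dob: declared NOT NULL → not nullable.
- mrn: CHECK does not forbid NULL (a CHECK constraint passes when its expression is NULL) → nullable.
- cost: CHECK does not forbid NULL (a CHECK constraint passes when its expression is NULL) → nullable.

specialty, room, dosage, value, severity, duration, mrn, cost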